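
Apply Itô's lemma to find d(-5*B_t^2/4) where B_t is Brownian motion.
d(-5*B_t^2/4) = (-5/4) dt + (-5*B_t/2) dB_t

Itô's formula for f(B_t) gives d f(B_t) = f'(B_t) dB_t + (1/2) f''(B_t) dt. Compute derivatives of f(x) = -5*x^2/4:
  f'(x)  = -5*x/2
  f''(x) = -5/2
Substitute x = B_t and multiply the f'' term by 1/2:
  drift     = (1/2) * (-5/2) evaluated at B_t = -5/4
  diffusion = (-5*x/2) evaluated at B_t = -5*B_t/2
Therefore d(-5*B_t^2/4) = (-5/4) dt + (-5*B_t/2) dB_t.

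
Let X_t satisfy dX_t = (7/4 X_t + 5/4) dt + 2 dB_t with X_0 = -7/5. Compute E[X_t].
E[X_t] = -24*exp(7*t/4)/35 - 5/7

Taking expectations and using E[dB_t] = 0, the mean m(t) = E[X_t] satisfies the ODE m'(t) = a m(t) + b with m(0) = x_0. With a = 7/4, b = 5/4, x_0 = -7/5, the solution is
  m(t) = x_0 * exp(a t) + (b/a) * (exp(a t) - 1)
       = (-7/5) * exp((7/4) t) + ((5/4)/(7/4)) * (exp((7/4) t) - 1)
       = -24*exp(7*t/4)/35 - 5/7.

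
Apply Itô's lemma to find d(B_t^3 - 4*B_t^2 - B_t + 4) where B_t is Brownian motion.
d(B_t^3 - 4*B_t^2 - B_t + 4) = (3*B_t - 4) dt + (3*B_t^2 - 8*B_t - 1) dB_t

Itô's formula for f(B_t) gives d f(B_t) = f'(B_t) dB_t + (1/2) f''(B_t) dt. Compute derivatives of f(x) = x^3 - 4*x^2 - x + 4:
  f'(x)  = 3*x^2 - 8*x - 1
  f''(x) = 6*x - 8
Substitute x = B_t and multiply the f'' term by 1/2:
  drift     = (1/2) * (6*x - 8) evaluated at B_t = 3*B_t - 4
  diffusion = (3*x^2 - 8*x - 1) evaluated at B_t = 3*B_t^2 - 8*B_t - 1
Therefore d(B_t^3 - 4*B_t^2 - B_t + 4) = (3*B_t - 4) dt + (3*B_t^2 - 8*B_t - 1) dB_t.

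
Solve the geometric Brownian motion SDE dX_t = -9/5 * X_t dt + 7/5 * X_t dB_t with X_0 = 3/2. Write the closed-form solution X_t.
X_t = 3/2 * exp((-139/50) * t + (7/5) * B_t)

For GBM dX = mu X dt + sigma X dB with X_0 = x_0, apply Itô to Y = log X: dY = (mu - sigma^2/2) dt + sigma dB, so Y_t = log(x_0) + (mu - sigma^2/2) t + sigma B_t and hence X_t = x_0 * exp((mu - sigma^2/2) t + sigma B_t).
With mu = -9/5, sigma = 7/5, x_0 = 3/2, this gives:
  X_t = 3/2 * exp((-139/50) * t + (7/5) * B_t).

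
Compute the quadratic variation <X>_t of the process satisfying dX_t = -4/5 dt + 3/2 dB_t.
<X>_t = 9*t/4

For an Itô process dX_t = a(t) dt + b(t) dB_t, the quadratic variation is <X>_t = int_0^t b(s)^2 ds (the drift term does not contribute). Here b(s) = 3/2, so
  b(s)^2 = 9/4.
Integrating from 0 to t:
  <X>_t = int_0^t (9/4) ds = 9*t/4.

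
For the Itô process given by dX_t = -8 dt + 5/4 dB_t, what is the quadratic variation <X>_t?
<X>_t = 25*t/16

For an Itô process dX_t = a(t) dt + b(t) dB_t, the quadratic variation is <X>_t = int_0^t b(s)^2 ds (the drift term does not contribute). Here b(s) = 5/4, so
  b(s)^2 = 25/16.
Integrating from 0 to t:
  <X>_t = int_0^t (25/16) ds = 25*t/16.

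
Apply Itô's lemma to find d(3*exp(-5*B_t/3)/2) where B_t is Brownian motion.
d(3*exp(-5*B_t/3)/2) = (25*exp(-5*B_t/3)/12) dt + (-5*exp(-5*B_t/3)/2) dB_t

Itô's formula for f(B_t) gives d f(B_t) = f'(B_t) dB_t + (1/2) f''(B_t) dt. Compute derivatives of f(x) = 3*exp(-5*x/3)/2:
  f'(x)  = -5*exp(-5*x/3)/2
  f''(x) = 25*exp(-5*x/3)/6
Substitute x = B_t and multiply the f'' term by 1/2:
  drift     = (1/2) * (25*exp(-5*x/3)/6) evaluated at B_t = 25*exp(-5*B_t/3)/12
  diffusion = (-5*exp(-5*x/3)/2) evaluated at B_t = -5*exp(-5*B_t/3)/2
Therefore d(3*exp(-5*B_t/3)/2) = (25*exp(-5*B_t/3)/12) dt + (-5*exp(-5*B_t/3)/2) dB_t.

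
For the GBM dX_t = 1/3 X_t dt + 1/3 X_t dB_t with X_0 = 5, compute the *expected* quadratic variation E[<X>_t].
E[<X>_t] = 25*exp(7*t/9)/7 - 25/7

<X>_t = int_0^t ((1/3) * X_s)^2 ds. Taking expectation inside the integral: E[<X>_t] = (1/3)^2 * int_0^t E[X_s^2] ds. For GBM, E[X_s^2] = x_0^2 * exp((2 mu + sigma^2) s). Integrating:
  E[<X>_t] = (1/3)^2 * 5^2 * (exp((2*(1/3) + (1/3)^2) t) - 1) / (2*(1/3) + (1/3)^2)
           = (1/3)^2 * 5^2 * (exp((7/9) t) - 1) / (7/9) = 25*exp(7*t/9)/7 - 25/7.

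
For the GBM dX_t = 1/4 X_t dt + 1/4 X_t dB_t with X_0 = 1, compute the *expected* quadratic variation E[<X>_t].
E[<X>_t] = exp(9*t/16)/9 - 1/9

<X>_t = int_0^t ((1/4) * X_s)^2 ds. Taking expectation inside the integral: E[<X>_t] = (1/4)^2 * int_0^t E[X_s^2] ds. For GBM, E[X_s^2] = x_0^2 * exp((2 mu + sigma^2) s). Integrating:
  E[<X>_t] = (1/4)^2 * 1^2 * (exp((2*(1/4) + (1/4)^2) t) - 1) / (2*(1/4) + (1/4)^2)
           = (1/4)^2 * 1^2 * (exp((9/16) t) - 1) / (9/16) = exp(9*t/16)/9 - 1/9.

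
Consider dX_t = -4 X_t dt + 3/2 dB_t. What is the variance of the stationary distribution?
lim Var(X_t) = 9/32

The OU SDE dX = -theta X dt + sigma dB admits the integrating factor exp(theta t): d(exp(theta t) X_t) = sigma exp(theta t) dB_t. Integrating from 0 to t gives X_t = x_0 * exp(-theta t) + sigma * int_0^t exp(-theta (t-s)) dB_s for any initial x_0. The Itô integral has variance (by the Itô isometry) sigma^2 * int_0^t exp(-2 theta (t - s)) ds = sigma^2 * (1 - exp(-2 theta t)) / (2 theta), independent of x_0.
With theta = 4, sigma = 3/2:
  Var(X_t) = (3/2)^2 * (1 - exp(-2*4 t)) / (2 * 4) = 9/32 - 9*exp(-8*t)/32.
As t -> infinity, exp(-2*4 t) -> 0, so the stationary variance is sigma^2 / (2 theta) = 9/32.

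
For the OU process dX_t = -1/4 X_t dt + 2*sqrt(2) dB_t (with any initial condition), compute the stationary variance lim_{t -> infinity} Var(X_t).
lim Var(X_t) = 16

The OU SDE dX = -theta X dt + sigma dB admits the integrating factor exp(theta t): d(exp(theta t) X_t) = sigma exp(theta t) dB_t. Integrating from 0 to t gives X_t = x_0 * exp(-theta t) + sigma * int_0^t exp(-theta (t-s)) dB_s for any initial x_0. The Itô integral has variance (by the Itô isometry) sigma^2 * int_0^t exp(-2 theta (t - s)) ds = sigma^2 * (1 - exp(-2 theta t)) / (2 theta), independent of x_0.
With theta = 1/4, sigma = 2*sqrt(2):
  Var(X_t) = (2*sqrt(2))^2 * (1 - exp(-2*1/4 t)) / (2 * 1/4) = 16 - 16*exp(-t/2).
As t -> infinity, exp(-2*1/4 t) -> 0, so the stationary variance is sigma^2 / (2 theta) = 16.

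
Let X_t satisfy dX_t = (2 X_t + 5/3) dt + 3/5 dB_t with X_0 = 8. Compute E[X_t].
E[X_t] = 53*exp(2*t)/6 - 5/6

Taking expectations and using E[dB_t] = 0, the mean m(t) = E[X_t] satisfies the ODE m'(t) = a m(t) + b with m(0) = x_0. With a = 2, b = 5/3, x_0 = 8, the solution is
  m(t) = x_0 * exp(a t) + (b/a) * (exp(a t) - 1)
       = 8 * exp(2 t) + ((5/3)/2) * (exp(2 t) - 1)
       = 53*exp(2*t)/6 - 5/6.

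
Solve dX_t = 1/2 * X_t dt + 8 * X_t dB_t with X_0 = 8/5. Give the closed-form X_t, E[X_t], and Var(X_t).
X_t = 8/5 * exp((-63/2) t + (8) B_t); E[X_t] = 8*exp(t/2)/5; Var(X_t) = 64*(exp(64*t) - 1)*exp(t)/25

For GBM dX = mu X dt + sigma X dB with X_0 = x_0, apply Itô to Y = log X: dY = (mu - sigma^2/2) dt + sigma dB, so Y_t = log(x_0) + (mu - sigma^2/2) t + sigma B_t and hence X_t = x_0 * exp((mu - sigma^2/2) t + sigma B_t).
With mu = 1/2, sigma = 8, x_0 = 8/5, this gives:
  X_t = 8/5 * exp((-63/2) * t + (8) * B_t).
Since sigma*B_t ~ Normal(0, sigma^2 t), E[exp(sigma*B_t)] = exp(sigma^2 t / 2); so E[X_t] = x_0 * exp((mu - sigma^2/2) t) * exp(sigma^2 t / 2) = x_0 * exp(mu t) = 8*exp(t/2)/5.
Var(X_t) = E[X_t^2] - (E[X_t])^2 = x_0^2 * exp(2 mu t) * (exp(sigma^2 t) - 1) = 64*(exp(64*t) - 1)*exp(t)/25.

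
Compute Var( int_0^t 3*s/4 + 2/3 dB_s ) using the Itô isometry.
Var = t*(27*t^2 + 72*t + 64)/144

The Itô integral of a deterministic integrand f(s) has mean 0 because each increment f(s) * (B_{s+ds} - B_s) has mean 0. By the Itô isometry:
  Var( int_0^t f(s) dB_s ) = E[ (int_0^t f(s) dB_s)^2 ] = int_0^t f(s)^2 ds.
Here f(s) = 3*s/4 + 2/3, so f(s)^2 = (9*s + 8)^2/144. Integrate:
  int_0^t ((9*s + 8)^2/144) ds = t*(27*t^2 + 72*t + 64)/144.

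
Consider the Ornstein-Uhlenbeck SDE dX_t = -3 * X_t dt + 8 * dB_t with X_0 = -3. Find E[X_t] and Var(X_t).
E[X_t] = -3*exp(-3*t); Var(X_t) = 32/3 - 32*exp(-6*t)/3

The OU SDE dX = -theta X dt + sigma dB admits the integrating factor exp(theta t): d(exp(theta t) X_t) = sigma exp(theta t) dB_t. Integrating from 0 to t:
  X_t = x_0 * exp(-theta t) + sigma * int_0^t exp(-theta (t-s)) dB_s.
The Itô integral has mean 0 and (by the Itô isometry) variance sigma^2 * int_0^t exp(-2 theta (t - s)) ds = sigma^2 * (1 - exp(-2 theta t)) / (2 theta).
With theta = 3, sigma = 8, x_0 = -3:
  E[X_t] = -3 * exp(-3 t) = -3*exp(-3*t)
  Var(X_t) = (8)^2 * (1 - exp(-2*3 t)) / (2 * 3) = 32/3 - 32*exp(-6*t)/3.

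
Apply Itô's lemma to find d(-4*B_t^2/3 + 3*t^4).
d(-4*B_t^2/3 + 3*t^4) = (12*t^3 - 4/3) dt + (-8*B_t/3) dB_t

Itô's formula for f(t, x): d f(t, B_t) = (f_t + (1/2) f_xx) dt + f_x dB_t. Compute partials of f(t, x) = 3*t^4 - 4*x^2/3:
  f_t(t,x)  = 12*t^3
  f_x(t,x)  = -8*x/3
  f_xx(t,x) = -8/3
Assemble drift = f_t + (1/2) f_xx = 12*t^3 - 4/3 and diffusion = f_x = -8*x/3. Substituting x = B_t:
  d(-4*B_t^2/3 + 3*t^4) = (12*t^3 - 4/3) dt + (-8*B_t/3) dB_t.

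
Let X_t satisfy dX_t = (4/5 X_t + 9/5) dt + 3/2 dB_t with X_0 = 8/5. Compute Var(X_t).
Var(X_t) = 45*exp(8*t/5)/32 - 45/32

The variance V(t) = Var(X_t) satisfies V'(t) = 2 a V(t) + c^2 with V(0) = 0 (drift coefficient is linear in X, diffusion is constant). With a = 4/5, c = 3/2, the solution is
  V(t) = (c^2 / (2 a)) * (exp(2 a t) - 1)
       = ((3/2)^2 / (2*(4/5))) * (exp((8/5) t) - 1)
       = 45*exp(8*t/5)/32 - 45/32.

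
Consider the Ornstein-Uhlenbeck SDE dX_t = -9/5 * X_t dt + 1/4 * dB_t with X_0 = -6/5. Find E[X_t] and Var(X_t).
E[X_t] = -6*exp(-9*t/5)/5; Var(X_t) = 5/288 - 5*exp(-18*t/5)/288

The OU SDE dX = -theta X dt + sigma dB admits the integrating factor exp(theta t): d(exp(theta t) X_t) = sigma exp(theta t) dB_t. Integrating from 0 to t:
  X_t = x_0 * exp(-theta t) + sigma * int_0^t exp(-theta (t-s)) dB_s.
The Itô integral has mean 0 and (by the Itô isometry) variance sigma^2 * int_0^t exp(-2 theta (t - s)) ds = sigma^2 * (1 - exp(-2 theta t)) / (2 theta).
With theta = 9/5, sigma = 1/4, x_0 = -6/5:
  E[X_t] = -6/5 * exp(-9/5 t) = -6*exp(-9*t/5)/5
  Var(X_t) = (1/4)^2 * (1 - exp(-2*9/5 t)) / (2 * 9/5) = 5/288 - 5*exp(-18*t/5)/288.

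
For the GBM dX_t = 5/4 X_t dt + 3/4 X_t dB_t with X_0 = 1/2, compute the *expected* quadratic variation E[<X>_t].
E[<X>_t] = 9*exp(49*t/16)/196 - 9/196

<X>_t = int_0^t ((3/4) * X_s)^2 ds. Taking expectation inside the integral: E[<X>_t] = (3/4)^2 * int_0^t E[X_s^2] ds. For GBM, E[X_s^2] = x_0^2 * exp((2 mu + sigma^2) s). Integrating:
  E[<X>_t] = (3/4)^2 * (1/2)^2 * (exp((2*(5/4) + (3/4)^2) t) - 1) / (2*(5/4) + (3/4)^2)
           = (3/4)^2 * (1/2)^2 * (exp((49/16) t) - 1) / (49/16) = 9*exp(49*t/16)/196 - 9/196.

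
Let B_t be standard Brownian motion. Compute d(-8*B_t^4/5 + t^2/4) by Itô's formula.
d(-8*B_t^4/5 + t^2/4) = (-48*B_t^2/5 + t/2) dt + (-32*B_t^3/5) dB_t

Itô's formula for f(t, x): d f(t, B_t) = (f_t + (1/2) f_xx) dt + f_x dB_t. Compute partials of f(t, x) = t^2/4 - 8*x^4/5:
  f_t(t,x)  = t/2
  f_x(t,x)  = -32*x^3/5
  f_xx(t,x) = -96*x^2/5
Assemble drift = f_t + (1/2) f_xx = t/2 - 48*x^2/5 and diffusion = f_x = -32*x^3/5. Substituting x = B_t:
  d(-8*B_t^4/5 + t^2/4) = (-48*B_t^2/5 + t/2) dt + (-32*B_t^3/5) dB_t.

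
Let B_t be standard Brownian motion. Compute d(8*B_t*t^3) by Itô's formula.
d(8*B_t*t^3) = (24*B_t*t^2) dt + (8*t^3) dB_t

Itô's formula for f(t, x): d f(t, B_t) = (f_t + (1/2) f_xx) dt + f_x dB_t. Compute partials of f(t, x) = 8*t^3*x:
  f_t(t,x)  = 24*t^2*x
  f_x(t,x)  = 8*t^3
  f_xx(t,x) = 0
Assemble drift = f_t + (1/2) f_xx = 24*t^2*x and diffusion = f_x = 8*t^3. Substituting x = B_t:
  d(8*B_t*t^3) = (24*B_t*t^2) dt + (8*t^3) dB_t.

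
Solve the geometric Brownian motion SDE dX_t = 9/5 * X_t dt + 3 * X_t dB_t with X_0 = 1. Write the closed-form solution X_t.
X_t = 1 * exp((-27/10) * t + (3) * B_t)

For GBM dX = mu X dt + sigma X dB with X_0 = x_0, apply Itô to Y = log X: dY = (mu - sigma^2/2) dt + sigma dB, so Y_t = log(x_0) + (mu - sigma^2/2) t + sigma B_t and hence X_t = x_0 * exp((mu - sigma^2/2) t + sigma B_t).
With mu = 9/5, sigma = 3, x_0 = 1, this gives:
  X_t = 1 * exp((-27/10) * t + (3) * B_t).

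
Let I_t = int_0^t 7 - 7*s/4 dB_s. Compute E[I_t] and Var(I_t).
E[I_t] = 0; Var(I_t) = 49*t*(t^2 - 12*t + 48)/48

The Itô integral of a deterministic integrand f(s) has mean 0 because each increment f(s) * (B_{s+ds} - B_s) has mean 0. By the Itô isometry:
  Var( int_0^t f(s) dB_s ) = E[ (int_0^t f(s) dB_s)^2 ] = int_0^t f(s)^2 ds.
Here f(s) = 7 - 7*s/4, so f(s)^2 = 49*(s - 4)^2/16. Integrate:
  int_0^t (49*(s - 4)^2/16) ds = 49*t*(t^2 - 12*t + 48)/48.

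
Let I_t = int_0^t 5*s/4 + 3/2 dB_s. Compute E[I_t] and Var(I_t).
E[I_t] = 0; Var(I_t) = t*(25*t^2 + 90*t + 108)/48

The Itô integral of a deterministic integrand f(s) has mean 0 because each increment f(s) * (B_{s+ds} - B_s) has mean 0. By the Itô isometry:
  Var( int_0^t f(s) dB_s ) = E[ (int_0^t f(s) dB_s)^2 ] = int_0^t f(s)^2 ds.
Here f(s) = 5*s/4 + 3/2, so f(s)^2 = (5*s + 6)^2/16. Integrate:
  int_0^t ((5*s + 6)^2/16) ds = t*(25*t^2 + 90*t + 108)/48.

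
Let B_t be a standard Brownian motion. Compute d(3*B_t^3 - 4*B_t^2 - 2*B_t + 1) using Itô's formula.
d(3*B_t^3 - 4*B_t^2 - 2*B_t + 1) = (9*B_t - 4) dt + (9*B_t^2 - 8*B_t - 2) dB_t

Itô's formula for f(B_t) gives d f(B_t) = f'(B_t) dB_t + (1/2) f''(B_t) dt. Compute derivatives of f(x) = 3*x^3 - 4*x^2 - 2*x + 1:
  f'(x)  = 9*x^2 - 8*x - 2
  f''(x) = 18*x - 8
Substitute x = B_t and multiply the f'' term by 1/2:
  drift     = (1/2) * (18*x - 8) evaluated at B_t = 9*B_t - 4
  diffusion = (9*x^2 - 8*x - 2) evaluated at B_t = 9*B_t^2 - 8*B_t - 2
Therefore d(3*B_t^3 - 4*B_t^2 - 2*B_t + 1) = (9*B_t - 4) dt + (9*B_t^2 - 8*B_t - 2) dB_t.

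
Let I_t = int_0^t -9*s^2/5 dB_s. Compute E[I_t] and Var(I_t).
E[I_t] = 0; Var(I_t) = 81*t^5/125

The Itô integral of a deterministic integrand f(s) has mean 0 because each increment f(s) * (B_{s+ds} - B_s) has mean 0. By the Itô isometry:
  Var( int_0^t f(s) dB_s ) = E[ (int_0^t f(s) dB_s)^2 ] = int_0^t f(s)^2 ds.
Here f(s) = -9*s^2/5, so f(s)^2 = 81*s^4/25. Integrate:
  int_0^t (81*s^4/25) ds = 81*t^5/125.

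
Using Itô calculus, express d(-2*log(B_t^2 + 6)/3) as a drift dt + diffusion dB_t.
d(-2*log(B_t^2 + 6)/3) = (2*(B_t^2 - 6)/(3*(B_t^2 + 6)^2)) dt + (-4*B_t/(3*B_t^2 + 18)) dB_t

Itô's formula for f(B_t) gives d f(B_t) = f'(B_t) dB_t + (1/2) f''(B_t) dt. Compute derivatives of f(x) = -2*log(x^2 + 6)/3:
  f'(x)  = -4*x/(3*x^2 + 18)
  f''(x) = 4*(x^2 - 6)/(3*(x^2 + 6)^2)
Substitute x = B_t and multiply the f'' term by 1/2:
  drift     = (1/2) * (4*(x^2 - 6)/(3*(x^2 + 6)^2)) evaluated at B_t = 2*(B_t^2 - 6)/(3*(B_t^2 + 6)^2)
  diffusion = (-4*x/(3*x^2 + 18)) evaluated at B_t = -4*B_t/(3*B_t^2 + 18)
Therefore d(-2*log(B_t^2 + 6)/3) = (2*(B_t^2 - 6)/(3*(B_t^2 + 6)^2)) dt + (-4*B_t/(3*B_t^2 + 18)) dB_t.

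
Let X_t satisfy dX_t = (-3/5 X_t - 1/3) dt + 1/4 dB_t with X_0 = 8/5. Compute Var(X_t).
Var(X_t) = 5/96 - 5*exp(-6*t/5)/96

The variance V(t) = Var(X_t) satisfies V'(t) = 2 a V(t) + c^2 with V(0) = 0 (drift coefficient is linear in X, diffusion is constant). With a = -3/5, c = 1/4, the solution is
  V(t) = (c^2 / (2 a)) * (exp(2 a t) - 1)
       = ((1/4)^2 / (2*(-3/5))) * (exp((-6/5) t) - 1)
       = 5/96 - 5*exp(-6*t/5)/96.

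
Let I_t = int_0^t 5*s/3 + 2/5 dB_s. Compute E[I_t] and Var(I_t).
E[I_t] = 0; Var(I_t) = t*(625*t^2 + 450*t + 108)/675

The Itô integral of a deterministic integrand f(s) has mean 0 because each increment f(s) * (B_{s+ds} - B_s) has mean 0. By the Itô isometry:
  Var( int_0^t f(s) dB_s ) = E[ (int_0^t f(s) dB_s)^2 ] = int_0^t f(s)^2 ds.
Here f(s) = 5*s/3 + 2/5, so f(s)^2 = (25*s + 6)^2/225. Integrate:
  int_0^t ((25*s + 6)^2/225) ds = t*(625*t^2 + 450*t + 108)/675.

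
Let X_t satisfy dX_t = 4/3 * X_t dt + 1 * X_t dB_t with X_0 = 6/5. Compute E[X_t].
E[X_t] = 6*exp(4*t/3)/5

For GBM dX = mu X dt + sigma X dB with X_0 = x_0, apply Itô to Y = log X: dY = (mu - sigma^2/2) dt + sigma dB, so Y_t = log(x_0) + (mu - sigma^2/2) t + sigma B_t and hence X_t = x_0 * exp((mu - sigma^2/2) t + sigma B_t).
With mu = 4/3, sigma = 1, x_0 = 6/5, this gives:
  X_t = 6/5 * exp((5/6) * t + (1) * B_t).
Since sigma*B_t ~ Normal(0, sigma^2 t), E[exp(sigma*B_t)] = exp(sigma^2 t / 2); so E[X_t] = x_0 * exp((mu - sigma^2/2) t) * exp(sigma^2 t / 2) = x_0 * exp(mu t) = 6*exp(4*t/3)/5.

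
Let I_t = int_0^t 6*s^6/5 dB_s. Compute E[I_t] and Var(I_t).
E[I_t] = 0; Var(I_t) = 36*t^13/325

The Itô integral of a deterministic integrand f(s) has mean 0 because each increment f(s) * (B_{s+ds} - B_s) has mean 0. By the Itô isometry:
  Var( int_0^t f(s) dB_s ) = E[ (int_0^t f(s) dB_s)^2 ] = int_0^t f(s)^2 ds.
Here f(s) = 6*s^6/5, so f(s)^2 = 36*s^12/25. Integrate:
  int_0^t (36*s^12/25) ds = 36*t^13/325.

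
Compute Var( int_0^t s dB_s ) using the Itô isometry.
Var = t^3/3

The Itô integral of a deterministic integrand f(s) has mean 0 because each increment f(s) * (B_{s+ds} - B_s) has mean 0. By the Itô isometry:
  Var( int_0^t f(s) dB_s ) = E[ (int_0^t f(s) dB_s)^2 ] = int_0^t f(s)^2 ds.
Here f(s) = s, so f(s)^2 = s^2. Integrate:
  int_0^t (s^2) ds = t^3/3.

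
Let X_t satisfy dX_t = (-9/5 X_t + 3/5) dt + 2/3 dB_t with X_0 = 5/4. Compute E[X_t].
E[X_t] = 1/3 + 11*exp(-9*t/5)/12

Taking expectations and using E[dB_t] = 0, the mean m(t) = E[X_t] satisfies the ODE m'(t) = a m(t) + b with m(0) = x_0. With a = -9/5, b = 3/5, x_0 = 5/4, the solution is
  m(t) = x_0 * exp(a t) + (b/a) * (exp(a t) - 1)
       = (5/4) * exp((-9/5) t) + ((3/5)/(-9/5)) * (exp((-9/5) t) - 1)
       = 1/3 + 11*exp(-9*t/5)/12.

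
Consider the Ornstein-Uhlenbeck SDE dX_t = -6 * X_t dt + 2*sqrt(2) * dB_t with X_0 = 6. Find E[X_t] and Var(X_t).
E[X_t] = 6*exp(-6*t); Var(X_t) = 2/3 - 2*exp(-12*t)/3

The OU SDE dX = -theta X dt + sigma dB admits the integrating factor exp(theta t): d(exp(theta t) X_t) = sigma exp(theta t) dB_t. Integrating from 0 to t:
  X_t = x_0 * exp(-theta t) + sigma * int_0^t exp(-theta (t-s)) dB_s.
The Itô integral has mean 0 and (by the Itô isometry) variance sigma^2 * int_0^t exp(-2 theta (t - s)) ds = sigma^2 * (1 - exp(-2 theta t)) / (2 theta).
With theta = 6, sigma = 2*sqrt(2), x_0 = 6:
  E[X_t] = 6 * exp(-6 t) = 6*exp(-6*t)
  Var(X_t) = (2*sqrt(2))^2 * (1 - exp(-2*6 t)) / (2 * 6) = 2/3 - 2*exp(-12*t)/3.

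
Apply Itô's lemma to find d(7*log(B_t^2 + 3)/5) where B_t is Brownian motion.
d(7*log(B_t^2 + 3)/5) = (7*(3 - B_t^2)/(5*(B_t^2 + 3)^2)) dt + (14*B_t/(5*(B_t^2 + 3))) dB_t

Itô's formula for f(B_t) gives d f(B_t) = f'(B_t) dB_t + (1/2) f''(B_t) dt. Compute derivatives of f(x) = 7*log(x^2 + 3)/5:
  f'(x)  = 14*x/(5*(x^2 + 3))
  f''(x) = 14*(3 - x^2)/(5*(x^2 + 3)^2)
Substitute x = B_t and multiply the f'' term by 1/2:
  drift     = (1/2) * (14*(3 - x^2)/(5*(x^2 + 3)^2)) evaluated at B_t = 7*(3 - B_t^2)/(5*(B_t^2 + 3)^2)
  diffusion = (14*x/(5*(x^2 + 3))) evaluated at B_t = 14*B_t/(5*(B_t^2 + 3))
Therefore d(7*log(B_t^2 + 3)/5) = (7*(3 - B_t^2)/(5*(B_t^2 + 3)^2)) dt + (14*B_t/(5*(B_t^2 + 3))) dB_t.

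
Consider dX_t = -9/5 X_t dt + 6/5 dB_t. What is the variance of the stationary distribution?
lim Var(X_t) = 2/5

The OU SDE dX = -theta X dt + sigma dB admits the integrating factor exp(theta t): d(exp(theta t) X_t) = sigma exp(theta t) dB_t. Integrating from 0 to t gives X_t = x_0 * exp(-theta t) + sigma * int_0^t exp(-theta (t-s)) dB_s for any initial x_0. The Itô integral has variance (by the Itô isometry) sigma^2 * int_0^t exp(-2 theta (t - s)) ds = sigma^2 * (1 - exp(-2 theta t)) / (2 theta), independent of x_0.
With theta = 9/5, sigma = 6/5:
  Var(X_t) = (6/5)^2 * (1 - exp(-2*9/5 t)) / (2 * 9/5) = 2/5 - 2*exp(-18*t/5)/5.
As t -> infinity, exp(-2*9/5 t) -> 0, so the stationary variance is sigma^2 / (2 theta) = 2/5.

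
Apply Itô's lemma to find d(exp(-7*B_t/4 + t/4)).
d(exp(-7*B_t/4 + t/4)) = (57*exp(-7*B_t/4 + t/4)/32) dt + (-7*exp(-7*B_t/4 + t/4)/4) dB_t

Itô's formula for f(t, x): d f(t, B_t) = (f_t + (1/2) f_xx) dt + f_x dB_t. Compute partials of f(t, x) = exp(t/4 - 7*x/4):
  f_t(t,x)  = exp(t/4 - 7*x/4)/4
  f_x(t,x)  = -7*exp(t/4 - 7*x/4)/4
  f_xx(t,x) = 49*exp(t/4 - 7*x/4)/16
Assemble drift = f_t + (1/2) f_xx = 57*exp(t/4 - 7*x/4)/32 and diffusion = f_x = -7*exp(t/4 - 7*x/4)/4. Substituting x = B_t:
  d(exp(-7*B_t/4 + t/4)) = (57*exp(-7*B_t/4 + t/4)/32) dt + (-7*exp(-7*B_t/4 + t/4)/4) dB_t.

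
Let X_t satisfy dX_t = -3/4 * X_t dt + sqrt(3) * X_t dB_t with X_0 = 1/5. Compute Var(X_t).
Var(X_t) = 2*sinh(3*t/2)/25

For GBM dX = mu X dt + sigma X dB with X_0 = x_0, apply Itô to Y = log X: dY = (mu - sigma^2/2) dt + sigma dB, so Y_t = log(x_0) + (mu - sigma^2/2) t + sigma B_t and hence X_t = x_0 * exp((mu - sigma^2/2) t + sigma B_t).
With mu = -3/4, sigma = sqrt(3), x_0 = 1/5, this gives:
  X_t = 1/5 * exp((-9/4) * t + (sqrt(3)) * B_t).
Since sigma*B_t ~ Normal(0, sigma^2 t), E[exp(sigma*B_t)] = exp(sigma^2 t / 2); so E[X_t] = x_0 * exp((mu - sigma^2/2) t) * exp(sigma^2 t / 2) = x_0 * exp(mu t) = exp(-3*t/4)/5.
Var(X_t) = E[X_t^2] - (E[X_t])^2 = x_0^2 * exp(2 mu t) * (exp(sigma^2 t) - 1) = 2*sinh(3*t/2)/25.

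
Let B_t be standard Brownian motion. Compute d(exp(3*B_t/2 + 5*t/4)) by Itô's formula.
d(exp(3*B_t/2 + 5*t/4)) = (19*exp(3*B_t/2 + 5*t/4)/8) dt + (3*exp(3*B_t/2 + 5*t/4)/2) dB_t

Itô's formula for f(t, x): d f(t, B_t) = (f_t + (1/2) f_xx) dt + f_x dB_t. Compute partials of f(t, x) = exp(5*t/4 + 3*x/2):
  f_t(t,x)  = 5*exp(5*t/4 + 3*x/2)/4
  f_x(t,x)  = 3*exp(5*t/4 + 3*x/2)/2
  f_xx(t,x) = 9*exp(5*t/4 + 3*x/2)/4
Assemble drift = f_t + (1/2) f_xx = 19*exp(5*t/4 + 3*x/2)/8 and diffusion = f_x = 3*exp(5*t/4 + 3*x/2)/2. Substituting x = B_t:
  d(exp(3*B_t/2 + 5*t/4)) = (19*exp(3*B_t/2 + 5*t/4)/8) dt + (3*exp(3*B_t/2 + 5*t/4)/2) dB_t.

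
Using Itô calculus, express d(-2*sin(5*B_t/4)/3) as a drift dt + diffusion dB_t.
d(-2*sin(5*B_t/4)/3) = (25*sin(5*B_t/4)/48) dt + (-5*cos(5*B_t/4)/6) dB_t

Itô's formula for f(B_t) gives d f(B_t) = f'(B_t) dB_t + (1/2) f''(B_t) dt. Compute derivatives of f(x) = -2*sin(5*x/4)/3:
  f'(x)  = -5*cos(5*x/4)/6
  f''(x) = 25*sin(5*x/4)/24
Substitute x = B_t and multiply the f'' term by 1/2:
  drift     = (1/2) * (25*sin(5*x/4)/24) evaluated at B_t = 25*sin(5*B_t/4)/48
  diffusion = (-5*cos(5*x/4)/6) evaluated at B_t = -5*cos(5*B_t/4)/6
Therefore d(-2*sin(5*B_t/4)/3) = (25*sin(5*B_t/4)/48) dt + (-5*cos(5*B_t/4)/6) dB_t.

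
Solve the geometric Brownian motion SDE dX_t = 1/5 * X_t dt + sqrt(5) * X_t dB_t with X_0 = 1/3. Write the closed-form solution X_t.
X_t = 1/3 * exp((-23/10) * t + (sqrt(5)) * B_t)

For GBM dX = mu X dt + sigma X dB with X_0 = x_0, apply Itô to Y = log X: dY = (mu - sigma^2/2) dt + sigma dB, so Y_t = log(x_0) + (mu - sigma^2/2) t + sigma B_t and hence X_t = x_0 * exp((mu - sigma^2/2) t + sigma B_t).
With mu = 1/5, sigma = sqrt(5), x_0 = 1/3, this gives:
  X_t = 1/3 * exp((-23/10) * t + (sqrt(5)) * B_t).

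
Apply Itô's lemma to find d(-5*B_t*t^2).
d(-5*B_t*t^2) = (-10*B_t*t) dt + (-5*t^2) dB_t

Itô's formula for f(t, x): d f(t, B_t) = (f_t + (1/2) f_xx) dt + f_x dB_t. Compute partials of f(t, x) = -5*t^2*x:
  f_t(t,x)  = -10*t*x
  f_x(t,x)  = -5*t^2
  f_xx(t,x) = 0
Assemble drift = f_t + (1/2) f_xx = -10*t*x and diffusion = f_x = -5*t^2. Substituting x = B_t:
  d(-5*B_t*t^2) = (-10*B_t*t) dt + (-5*t^2) dB_t.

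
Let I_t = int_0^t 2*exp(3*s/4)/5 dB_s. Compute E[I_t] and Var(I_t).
E[I_t] = 0; Var(I_t) = 8*exp(3*t/2)/75 - 8/75

The Itô integral of a deterministic integrand f(s) has mean 0 because each increment f(s) * (B_{s+ds} - B_s) has mean 0. By the Itô isometry:
  Var( int_0^t f(s) dB_s ) = E[ (int_0^t f(s) dB_s)^2 ] = int_0^t f(s)^2 ds.
Here f(s) = 2*exp(3*s/4)/5, so f(s)^2 = 4*exp(3*s/2)/25. Integrate:
  int_0^t (4*exp(3*s/2)/25) ds = 8*exp(3*t/2)/75 - 8/75.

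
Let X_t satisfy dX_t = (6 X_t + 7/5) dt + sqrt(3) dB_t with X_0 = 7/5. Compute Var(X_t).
Var(X_t) = exp(12*t)/4 - 1/4

The variance V(t) = Var(X_t) satisfies V'(t) = 2 a V(t) + c^2 with V(0) = 0 (drift coefficient is linear in X, diffusion is constant). With a = 6, c = sqrt(3), the solution is
  V(t) = (c^2 / (2 a)) * (exp(2 a t) - 1)
       = (sqrt(3)^2 / (2*6)) * (exp(12 t) - 1)
       = exp(12*t)/4 - 1/4.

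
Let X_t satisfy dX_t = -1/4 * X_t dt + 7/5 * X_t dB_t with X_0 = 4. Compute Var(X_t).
Var(X_t) = (16*exp(49*t/25) - 16)*exp(-t/2)

For GBM dX = mu X dt + sigma X dB with X_0 = x_0, apply Itô to Y = log X: dY = (mu - sigma^2/2) dt + sigma dB, so Y_t = log(x_0) + (mu - sigma^2/2) t + sigma B_t and hence X_t = x_0 * exp((mu - sigma^2/2) t + sigma B_t).
With mu = -1/4, sigma = 7/5, x_0 = 4, this gives:
  X_t = 4 * exp((-123/100) * t + (7/5) * B_t).
Since sigma*B_t ~ Normal(0, sigma^2 t), E[exp(sigma*B_t)] = exp(sigma^2 t / 2); so E[X_t] = x_0 * exp((mu - sigma^2/2) t) * exp(sigma^2 t / 2) = x_0 * exp(mu t) = 4*exp(-t/4).
Var(X_t) = E[X_t^2] - (E[X_t])^2 = x_0^2 * exp(2 mu t) * (exp(sigma^2 t) - 1) = (16*exp(49*t/25) - 16)*exp(-t/2).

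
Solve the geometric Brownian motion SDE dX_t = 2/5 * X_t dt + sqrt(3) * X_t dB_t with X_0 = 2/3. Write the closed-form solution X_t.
X_t = 2/3 * exp((-11/10) * t + (sqrt(3)) * B_t)

For GBM dX = mu X dt + sigma X dB with X_0 = x_0, apply Itô to Y = log X: dY = (mu - sigma^2/2) dt + sigma dB, so Y_t = log(x_0) + (mu - sigma^2/2) t + sigma B_t and hence X_t = x_0 * exp((mu - sigma^2/2) t + sigma B_t).
With mu = 2/5, sigma = sqrt(3), x_0 = 2/3, this gives:
  X_t = 2/3 * exp((-11/10) * t + (sqrt(3)) * B_t).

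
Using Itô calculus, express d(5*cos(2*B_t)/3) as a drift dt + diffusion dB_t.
d(5*cos(2*B_t)/3) = (-10*cos(2*B_t)/3) dt + (-10*sin(2*B_t)/3) dB_t

Itô's formula for f(B_t) gives d f(B_t) = f'(B_t) dB_t + (1/2) f''(B_t) dt. Compute derivatives of f(x) = 5*cos(2*x)/3:
  f'(x)  = -10*sin(2*x)/3
  f''(x) = -20*cos(2*x)/3
Substitute x = B_t and multiply the f'' term by 1/2:
  drift     = (1/2) * (-20*cos(2*x)/3) evaluated at B_t = -10*cos(2*B_t)/3
  diffusion = (-10*sin(2*x)/3) evaluated at B_t = -10*sin(2*B_t)/3
Therefore d(5*cos(2*B_t)/3) = (-10*cos(2*B_t)/3) dt + (-10*sin(2*B_t)/3) dB_t.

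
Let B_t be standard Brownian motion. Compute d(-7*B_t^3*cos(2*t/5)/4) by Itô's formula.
d(-7*B_t^3*cos(2*t/5)/4) = (7*B_t*(2*B_t^2*sin(2*t/5) - 15*cos(2*t/5))/20) dt + (-21*B_t^2*cos(2*t/5)/4) dB_t

Itô's formula for f(t, x): d f(t, B_t) = (f_t + (1/2) f_xx) dt + f_x dB_t. Compute partials of f(t, x) = -7*x^3*cos(2*t/5)/4:
  f_t(t,x)  = 7*x^3*sin(2*t/5)/10
  f_x(t,x)  = -21*x^2*cos(2*t/5)/4
  f_xx(t,x) = -21*x*cos(2*t/5)/2
Assemble drift = f_t + (1/2) f_xx = 7*x*(2*x^2*sin(2*t/5) - 15*cos(2*t/5))/20 and diffusion = f_x = -21*x^2*cos(2*t/5)/4. Substituting x = B_t:
  d(-7*B_t^3*cos(2*t/5)/4) = (7*B_t*(2*B_t^2*sin(2*t/5) - 15*cos(2*t/5))/20) dt + (-21*B_t^2*cos(2*t/5)/4) dB_t.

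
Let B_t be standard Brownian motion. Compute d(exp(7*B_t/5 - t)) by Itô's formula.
d(exp(7*B_t/5 - t)) = (-exp(7*B_t/5 - t)/50) dt + (7*exp(7*B_t/5 - t)/5) dB_t

Itô's formula for f(t, x): d f(t, B_t) = (f_t + (1/2) f_xx) dt + f_x dB_t. Compute partials of f(t, x) = exp(-t + 7*x/5):
  f_t(t,x)  = -exp(-t + 7*x/5)
  f_x(t,x)  = 7*exp(-t + 7*x/5)/5
  f_xx(t,x) = 49*exp(-t + 7*x/5)/25
Assemble drift = f_t + (1/2) f_xx = -exp(-t + 7*x/5)/50 and diffusion = f_x = 7*exp(-t + 7*x/5)/5. Substituting x = B_t:
  d(exp(7*B_t/5 - t)) = (-exp(7*B_t/5 - t)/50) dt + (7*exp(7*B_t/5 - t)/5) dB_t.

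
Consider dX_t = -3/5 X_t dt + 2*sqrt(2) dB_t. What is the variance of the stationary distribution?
lim Var(X_t) = 20/3

The OU SDE dX = -theta X dt + sigma dB admits the integrating factor exp(theta t): d(exp(theta t) X_t) = sigma exp(theta t) dB_t. Integrating from 0 to t gives X_t = x_0 * exp(-theta t) + sigma * int_0^t exp(-theta (t-s)) dB_s for any initial x_0. The Itô integral has variance (by the Itô isometry) sigma^2 * int_0^t exp(-2 theta (t - s)) ds = sigma^2 * (1 - exp(-2 theta t)) / (2 theta), independent of x_0.
With theta = 3/5, sigma = 2*sqrt(2):
  Var(X_t) = (2*sqrt(2))^2 * (1 - exp(-2*3/5 t)) / (2 * 3/5) = 20/3 - 20*exp(-6*t/5)/3.
As t -> infinity, exp(-2*3/5 t) -> 0, so the stationary variance is sigma^2 / (2 theta) = 20/3.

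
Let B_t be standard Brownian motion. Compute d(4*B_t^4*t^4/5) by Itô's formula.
d(4*B_t^4*t^4/5) = (8*B_t^2*t^3*(2*B_t^2 + 3*t)/5) dt + (16*B_t^3*t^4/5) dB_t

Itô's formula for f(t, x): d f(t, B_t) = (f_t + (1/2) f_xx) dt + f_x dB_t. Compute partials of f(t, x) = 4*t^4*x^4/5:
  f_t(t,x)  = 16*t^3*x^4/5
  f_x(t,x)  = 16*t^4*x^3/5
  f_xx(t,x) = 48*t^4*x^2/5
Assemble drift = f_t + (1/2) f_xx = 8*t^3*x^2*(3*t + 2*x^2)/5 and diffusion = f_x = 16*t^4*x^3/5. Substituting x = B_t:
  d(4*B_t^4*t^4/5) = (8*B_t^2*t^3*(2*B_t^2 + 3*t)/5) dt + (16*B_t^3*t^4/5) dB_t.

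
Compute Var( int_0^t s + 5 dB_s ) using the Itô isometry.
Var = t*(t^2 + 15*t + 75)/3

The Itô integral of a deterministic integrand f(s) has mean 0 because each increment f(s) * (B_{s+ds} - B_s) has mean 0. By the Itô isometry:
  Var( int_0^t f(s) dB_s ) = E[ (int_0^t f(s) dB_s)^2 ] = int_0^t f(s)^2 ds.
Here f(s) = s + 5, so f(s)^2 = (s + 5)^2. Integrate:
  int_0^t ((s + 5)^2) ds = t*(t^2 + 15*t + 75)/3.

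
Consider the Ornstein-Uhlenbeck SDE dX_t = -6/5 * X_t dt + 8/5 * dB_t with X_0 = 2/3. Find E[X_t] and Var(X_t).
E[X_t] = 2*exp(-6*t/5)/3; Var(X_t) = 16/15 - 16*exp(-12*t/5)/15

The OU SDE dX = -theta X dt + sigma dB admits the integrating factor exp(theta t): d(exp(theta t) X_t) = sigma exp(theta t) dB_t. Integrating from 0 to t:
  X_t = x_0 * exp(-theta t) + sigma * int_0^t exp(-theta (t-s)) dB_s.
The Itô integral has mean 0 and (by the Itô isometry) variance sigma^2 * int_0^t exp(-2 theta (t - s)) ds = sigma^2 * (1 - exp(-2 theta t)) / (2 theta).
With theta = 6/5, sigma = 8/5, x_0 = 2/3:
  E[X_t] = 2/3 * exp(-6/5 t) = 2*exp(-6*t/5)/3
  Var(X_t) = (8/5)^2 * (1 - exp(-2*6/5 t)) / (2 * 6/5) = 16/15 - 16*exp(-12*t/5)/15.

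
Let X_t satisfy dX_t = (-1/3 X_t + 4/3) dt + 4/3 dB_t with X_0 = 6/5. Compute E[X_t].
E[X_t] = 4 - 14*exp(-t/3)/5

Taking expectations and using E[dB_t] = 0, the mean m(t) = E[X_t] satisfies the ODE m'(t) = a m(t) + b with m(0) = x_0. With a = -1/3, b = 4/3, x_0 = 6/5, the solution is
  m(t) = x_0 * exp(a t) + (b/a) * (exp(a t) - 1)
       = (6/5) * exp((-1/3) t) + ((4/3)/(-1/3)) * (exp((-1/3) t) - 1)
       = 4 - 14*exp(-t/3)/5.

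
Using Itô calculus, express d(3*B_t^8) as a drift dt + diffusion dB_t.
d(3*B_t^8) = (84*B_t^6) dt + (24*B_t^7) dB_t

Itô's formula for f(B_t) gives d f(B_t) = f'(B_t) dB_t + (1/2) f''(B_t) dt. Compute derivatives of f(x) = 3*x^8:
  f'(x)  = 24*x^7
  f''(x) = 168*x^6
Substitute x = B_t and multiply the f'' term by 1/2:
  drift     = (1/2) * (168*x^6) evaluated at B_t = 84*B_t^6
  diffusion = (24*x^7) evaluated at B_t = 24*B_t^7
Therefore d(3*B_t^8) = (84*B_t^6) dt + (24*B_t^7) dB_t.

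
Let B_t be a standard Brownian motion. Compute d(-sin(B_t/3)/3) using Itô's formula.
d(-sin(B_t/3)/3) = (sin(B_t/3)/54) dt + (-cos(B_t/3)/9) dB_t

Itô's formula for f(B_t) gives d f(B_t) = f'(B_t) dB_t + (1/2) f''(B_t) dt. Compute derivatives of f(x) = -sin(x/3)/3:
  f'(x)  = -cos(x/3)/9
  f''(x) = sin(x/3)/27
Substitute x = B_t and multiply the f'' term by 1/2:
  drift     = (1/2) * (sin(x/3)/27) evaluated at B_t = sin(B_t/3)/54
  diffusion = (-cos(x/3)/9) evaluated at B_t = -cos(B_t/3)/9
Therefore d(-sin(B_t/3)/3) = (sin(B_t/3)/54) dt + (-cos(B_t/3)/9) dB_t.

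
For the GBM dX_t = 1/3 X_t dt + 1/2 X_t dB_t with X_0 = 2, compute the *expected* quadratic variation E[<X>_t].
E[<X>_t] = 12*exp(11*t/12)/11 - 12/11

<X>_t = int_0^t ((1/2) * X_s)^2 ds. Taking expectation inside the integral: E[<X>_t] = (1/2)^2 * int_0^t E[X_s^2] ds. For GBM, E[X_s^2] = x_0^2 * exp((2 mu + sigma^2) s). Integrating:
  E[<X>_t] = (1/2)^2 * 2^2 * (exp((2*(1/3) + (1/2)^2) t) - 1) / (2*(1/3) + (1/2)^2)
           = (1/2)^2 * 2^2 * (exp((11/12) t) - 1) / (11/12) = 12*exp(11*t/12)/11 - 12/11.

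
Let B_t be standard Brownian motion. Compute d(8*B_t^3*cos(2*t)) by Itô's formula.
d(8*B_t^3*cos(2*t)) = (-16*B_t^3*sin(2*t) + 24*B_t*cos(2*t)) dt + (24*B_t^2*cos(2*t)) dB_t

Itô's formula for f(t, x): d f(t, B_t) = (f_t + (1/2) f_xx) dt + f_x dB_t. Compute partials of f(t, x) = 8*x^3*cos(2*t):
  f_t(t,x)  = -16*x^3*sin(2*t)
  f_x(t,x)  = 24*x^2*cos(2*t)
  f_xx(t,x) = 48*x*cos(2*t)
Assemble drift = f_t + (1/2) f_xx = -16*x^3*sin(2*t) + 24*x*cos(2*t) and diffusion = f_x = 24*x^2*cos(2*t). Substituting x = B_t:
  d(8*B_t^3*cos(2*t)) = (-16*B_t^3*sin(2*t) + 24*B_t*cos(2*t)) dt + (24*B_t^2*cos(2*t)) dB_t.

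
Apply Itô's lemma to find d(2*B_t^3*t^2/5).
d(2*B_t^3*t^2/5) = (2*B_t*t*(2*B_t^2 + 3*t)/5) dt + (6*B_t^2*t^2/5) dB_t

Itô's formula for f(t, x): d f(t, B_t) = (f_t + (1/2) f_xx) dt + f_x dB_t. Compute partials of f(t, x) = 2*t^2*x^3/5:
  f_t(t,x)  = 4*t*x^3/5
  f_x(t,x)  = 6*t^2*x^2/5
  f_xx(t,x) = 12*t^2*x/5
Assemble drift = f_t + (1/2) f_xx = 2*t*x*(3*t + 2*x^2)/5 and diffusion = f_x = 6*t^2*x^2/5. Substituting x = B_t:
  d(2*B_t^3*t^2/5) = (2*B_t*t*(2*B_t^2 + 3*t)/5) dt + (6*B_t^2*t^2/5) dB_t.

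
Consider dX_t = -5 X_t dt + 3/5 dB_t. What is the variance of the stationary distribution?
lim Var(X_t) = 9/250

The OU SDE dX = -theta X dt + sigma dB admits the integrating factor exp(theta t): d(exp(theta t) X_t) = sigma exp(theta t) dB_t. Integrating from 0 to t gives X_t = x_0 * exp(-theta t) + sigma * int_0^t exp(-theta (t-s)) dB_s for any initial x_0. The Itô integral has variance (by the Itô isometry) sigma^2 * int_0^t exp(-2 theta (t - s)) ds = sigma^2 * (1 - exp(-2 theta t)) / (2 theta), independent of x_0.
With theta = 5, sigma = 3/5:
  Var(X_t) = (3/5)^2 * (1 - exp(-2*5 t)) / (2 * 5) = 9/250 - 9*exp(-10*t)/250.
As t -> infinity, exp(-2*5 t) -> 0, so the stationary variance is sigma^2 / (2 theta) = 9/250.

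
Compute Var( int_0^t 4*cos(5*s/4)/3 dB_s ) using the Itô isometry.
Var = 8*t/9 + 16*sin(5*t/2)/45

The Itô integral of a deterministic integrand f(s) has mean 0 because each increment f(s) * (B_{s+ds} - B_s) has mean 0. By the Itô isometry:
  Var( int_0^t f(s) dB_s ) = E[ (int_0^t f(s) dB_s)^2 ] = int_0^t f(s)^2 ds.
Here f(s) = 4*cos(5*s/4)/3, so f(s)^2 = 16*cos(5*s/4)^2/9. Integrate:
  int_0^t (16*cos(5*s/4)^2/9) ds = 8*t/9 + 16*sin(5*t/2)/45.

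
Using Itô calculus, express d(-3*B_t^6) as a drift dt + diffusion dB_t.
d(-3*B_t^6) = (-45*B_t^4) dt + (-18*B_t^5) dB_t

Itô's formula for f(B_t) gives d f(B_t) = f'(B_t) dB_t + (1/2) f''(B_t) dt. Compute derivatives of f(x) = -3*x^6:
  f'(x)  = -18*x^5
  f''(x) = -90*x^4
Substitute x = B_t and multiply the f'' term by 1/2:
  drift     = (1/2) * (-90*x^4) evaluated at B_t = -45*B_t^4
  diffusion = (-18*x^5) evaluated at B_t = -18*B_t^5
Therefore d(-3*B_t^6) = (-45*B_t^4) dt + (-18*B_t^5) dB_t.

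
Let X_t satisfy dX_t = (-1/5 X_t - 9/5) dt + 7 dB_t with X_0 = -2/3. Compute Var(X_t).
Var(X_t) = 245/2 - 245*exp(-2*t/5)/2

The variance V(t) = Var(X_t) satisfies V'(t) = 2 a V(t) + c^2 with V(0) = 0 (drift coefficient is linear in X, diffusion is constant). With a = -1/5, c = 7, the solution is
  V(t) = (c^2 / (2 a)) * (exp(2 a t) - 1)
       = (7^2 / (2*(-1/5))) * (exp((-2/5) t) - 1)
       = 245/2 - 245*exp(-2*t/5)/2.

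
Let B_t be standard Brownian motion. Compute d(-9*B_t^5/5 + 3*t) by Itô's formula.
d(-9*B_t^5/5 + 3*t) = (3 - 18*B_t^3) dt + (-9*B_t^4) dB_t

Itô's formula for f(t, x): d f(t, B_t) = (f_t + (1/2) f_xx) dt + f_x dB_t. Compute partials of f(t, x) = 3*t - 9*x^5/5:
  f_t(t,x)  = 3
  f_x(t,x)  = -9*x^4
  f_xx(t,x) = -36*x^3
Assemble drift = f_t + (1/2) f_xx = 3 - 18*x^3 and diffusion = f_x = -9*x^4. Substituting x = B_t:
  d(-9*B_t^5/5 + 3*t) = (3 - 18*B_t^3) dt + (-9*B_t^4) dB_t.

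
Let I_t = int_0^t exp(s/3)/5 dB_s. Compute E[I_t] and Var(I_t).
E[I_t] = 0; Var(I_t) = 3*exp(2*t/3)/50 - 3/50

The Itô integral of a deterministic integrand f(s) has mean 0 because each increment f(s) * (B_{s+ds} - B_s) has mean 0. By the Itô isometry:
  Var( int_0^t f(s) dB_s ) = E[ (int_0^t f(s) dB_s)^2 ] = int_0^t f(s)^2 ds.
Here f(s) = exp(s/3)/5, so f(s)^2 = exp(2*s/3)/25. Integrate:
  int_0^t (exp(2*s/3)/25) ds = 3*exp(2*t/3)/50 - 3/50.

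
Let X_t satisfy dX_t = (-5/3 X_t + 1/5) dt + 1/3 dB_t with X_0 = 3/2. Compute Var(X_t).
Var(X_t) = 1/30 - exp(-10*t/3)/30

The variance V(t) = Var(X_t) satisfies V'(t) = 2 a V(t) + c^2 with V(0) = 0 (drift coefficient is linear in X, diffusion is constant). With a = -5/3, c = 1/3, the solution is
  V(t) = (c^2 / (2 a)) * (exp(2 a t) - 1)
       = ((1/3)^2 / (2*(-5/3))) * (exp((-10/3) t) - 1)
       = 1/30 - exp(-10*t/3)/30.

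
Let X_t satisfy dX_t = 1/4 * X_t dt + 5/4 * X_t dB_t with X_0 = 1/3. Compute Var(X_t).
Var(X_t) = (exp(25*t/16) - 1)*exp(t/2)/9

For GBM dX = mu X dt + sigma X dB with X_0 = x_0, apply Itô to Y = log X: dY = (mu - sigma^2/2) dt + sigma dB, so Y_t = log(x_0) + (mu - sigma^2/2) t + sigma B_t and hence X_t = x_0 * exp((mu - sigma^2/2) t + sigma B_t).
With mu = 1/4, sigma = 5/4, x_0 = 1/3, this gives:
  X_t = 1/3 * exp((-17/32) * t + (5/4) * B_t).
Since sigma*B_t ~ Normal(0, sigma^2 t), E[exp(sigma*B_t)] = exp(sigma^2 t / 2); so E[X_t] = x_0 * exp((mu - sigma^2/2) t) * exp(sigma^2 t / 2) = x_0 * exp(mu t) = exp(t/4)/3.
Var(X_t) = E[X_t^2] - (E[X_t])^2 = x_0^2 * exp(2 mu t) * (exp(sigma^2 t) - 1) = (exp(25*t/16) - 1)*exp(t/2)/9.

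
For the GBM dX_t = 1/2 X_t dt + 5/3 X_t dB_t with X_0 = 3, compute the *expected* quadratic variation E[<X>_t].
E[<X>_t] = 225*exp(34*t/9)/34 - 225/34

<X>_t = int_0^t ((5/3) * X_s)^2 ds. Taking expectation inside the integral: E[<X>_t] = (5/3)^2 * int_0^t E[X_s^2] ds. For GBM, E[X_s^2] = x_0^2 * exp((2 mu + sigma^2) s). Integrating:
  E[<X>_t] = (5/3)^2 * 3^2 * (exp((2*(1/2) + (5/3)^2) t) - 1) / (2*(1/2) + (5/3)^2)
           = (5/3)^2 * 3^2 * (exp((34/9) t) - 1) / (34/9) = 225*exp(34*t/9)/34 - 225/34.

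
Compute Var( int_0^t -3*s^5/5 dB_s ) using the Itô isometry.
Var = 9*t^11/275

The Itô integral of a deterministic integrand f(s) has mean 0 because each increment f(s) * (B_{s+ds} - B_s) has mean 0. By the Itô isometry:
  Var( int_0^t f(s) dB_s ) = E[ (int_0^t f(s) dB_s)^2 ] = int_0^t f(s)^2 ds.
Here f(s) = -3*s^5/5, so f(s)^2 = 9*s^10/25. Integrate:
  int_0^t (9*s^10/25) ds = 9*t^11/275.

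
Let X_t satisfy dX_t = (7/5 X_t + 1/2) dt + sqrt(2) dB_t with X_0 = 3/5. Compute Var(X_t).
Var(X_t) = 5*exp(14*t/5)/7 - 5/7

The variance V(t) = Var(X_t) satisfies V'(t) = 2 a V(t) + c^2 with V(0) = 0 (drift coefficient is linear in X, diffusion is constant). With a = 7/5, c = sqrt(2), the solution is
  V(t) = (c^2 / (2 a)) * (exp(2 a t) - 1)
       = (sqrt(2)^2 / (2*(7/5))) * (exp((14/5) t) - 1)
       = 5*exp(14*t/5)/7 - 5/7.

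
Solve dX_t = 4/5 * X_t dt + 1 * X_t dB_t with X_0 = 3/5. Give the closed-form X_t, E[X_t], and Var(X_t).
X_t = 3/5 * exp((3/10) t + (1) B_t); E[X_t] = 3*exp(4*t/5)/5; Var(X_t) = 9*(exp(t) - 1)*exp(8*t/5)/25

For GBM dX = mu X dt + sigma X dB with X_0 = x_0, apply Itô to Y = log X: dY = (mu - sigma^2/2) dt + sigma dB, so Y_t = log(x_0) + (mu - sigma^2/2) t + sigma B_t and hence X_t = x_0 * exp((mu - sigma^2/2) t + sigma B_t).
With mu = 4/5, sigma = 1, x_0 = 3/5, this gives:
  X_t = 3/5 * exp((3/10) * t + (1) * B_t).
Since sigma*B_t ~ Normal(0, sigma^2 t), E[exp(sigma*B_t)] = exp(sigma^2 t / 2); so E[X_t] = x_0 * exp((mu - sigma^2/2) t) * exp(sigma^2 t / 2) = x_0 * exp(mu t) = 3*exp(4*t/5)/5.
Var(X_t) = E[X_t^2] - (E[X_t])^2 = x_0^2 * exp(2 mu t) * (exp(sigma^2 t) - 1) = 9*(exp(t) - 1)*exp(8*t/5)/25.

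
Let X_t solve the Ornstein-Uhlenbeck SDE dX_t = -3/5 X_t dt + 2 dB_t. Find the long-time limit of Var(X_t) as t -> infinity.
lim Var(X_t) = 10/3

The OU SDE dX = -theta X dt + sigma dB admits the integrating factor exp(theta t): d(exp(theta t) X_t) = sigma exp(theta t) dB_t. Integrating from 0 to t gives X_t = x_0 * exp(-theta t) + sigma * int_0^t exp(-theta (t-s)) dB_s for any initial x_0. The Itô integral has variance (by the Itô isometry) sigma^2 * int_0^t exp(-2 theta (t - s)) ds = sigma^2 * (1 - exp(-2 theta t)) / (2 theta), independent of x_0.
With theta = 3/5, sigma = 2:
  Var(X_t) = (2)^2 * (1 - exp(-2*3/5 t)) / (2 * 3/5) = 10/3 - 10*exp(-6*t/5)/3.
As t -> infinity, exp(-2*3/5 t) -> 0, so the stationary variance is sigma^2 / (2 theta) = 10/3.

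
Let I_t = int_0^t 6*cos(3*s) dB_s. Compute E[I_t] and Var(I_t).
E[I_t] = 0; Var(I_t) = 18*t + 3*sin(6*t)

The Itô integral of a deterministic integrand f(s) has mean 0 because each increment f(s) * (B_{s+ds} - B_s) has mean 0. By the Itô isometry:
  Var( int_0^t f(s) dB_s ) = E[ (int_0^t f(s) dB_s)^2 ] = int_0^t f(s)^2 ds.
Here f(s) = 6*cos(3*s), so f(s)^2 = 36*cos(3*s)^2. Integrate:
  int_0^t (36*cos(3*s)^2) ds = 18*t + 3*sin(6*t).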